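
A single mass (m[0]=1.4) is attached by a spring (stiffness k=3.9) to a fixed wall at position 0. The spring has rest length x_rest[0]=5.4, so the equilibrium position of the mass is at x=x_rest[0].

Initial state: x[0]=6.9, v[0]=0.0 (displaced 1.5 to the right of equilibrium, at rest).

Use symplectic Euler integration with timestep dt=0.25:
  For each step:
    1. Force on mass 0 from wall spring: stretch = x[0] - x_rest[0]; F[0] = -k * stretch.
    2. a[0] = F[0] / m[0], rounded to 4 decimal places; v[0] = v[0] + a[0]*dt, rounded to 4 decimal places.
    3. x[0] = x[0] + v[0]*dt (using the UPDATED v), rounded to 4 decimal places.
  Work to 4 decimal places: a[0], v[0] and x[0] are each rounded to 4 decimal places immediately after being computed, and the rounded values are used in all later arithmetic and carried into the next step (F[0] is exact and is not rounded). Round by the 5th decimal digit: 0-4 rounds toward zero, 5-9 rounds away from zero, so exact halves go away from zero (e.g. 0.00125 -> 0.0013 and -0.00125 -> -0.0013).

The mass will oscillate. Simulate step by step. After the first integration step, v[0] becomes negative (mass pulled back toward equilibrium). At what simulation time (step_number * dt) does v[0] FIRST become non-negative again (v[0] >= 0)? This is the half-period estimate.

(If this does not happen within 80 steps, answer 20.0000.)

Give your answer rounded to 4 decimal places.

Step 0: x=[6.9000] v=[0.0000]
Step 1: x=[6.6388] v=[-1.0447]
Step 2: x=[6.1620] v=[-1.9074]
Step 3: x=[5.5525] v=[-2.4381]
Step 4: x=[4.9164] v=[-2.5443]
Step 5: x=[4.3645] v=[-2.2075]
Step 6: x=[3.9929] v=[-1.4864]
Step 7: x=[3.8663] v=[-0.5065]
Step 8: x=[4.0067] v=[0.5616]
First v>=0 after going negative at step 8, time=2.0000

Answer: 2.0000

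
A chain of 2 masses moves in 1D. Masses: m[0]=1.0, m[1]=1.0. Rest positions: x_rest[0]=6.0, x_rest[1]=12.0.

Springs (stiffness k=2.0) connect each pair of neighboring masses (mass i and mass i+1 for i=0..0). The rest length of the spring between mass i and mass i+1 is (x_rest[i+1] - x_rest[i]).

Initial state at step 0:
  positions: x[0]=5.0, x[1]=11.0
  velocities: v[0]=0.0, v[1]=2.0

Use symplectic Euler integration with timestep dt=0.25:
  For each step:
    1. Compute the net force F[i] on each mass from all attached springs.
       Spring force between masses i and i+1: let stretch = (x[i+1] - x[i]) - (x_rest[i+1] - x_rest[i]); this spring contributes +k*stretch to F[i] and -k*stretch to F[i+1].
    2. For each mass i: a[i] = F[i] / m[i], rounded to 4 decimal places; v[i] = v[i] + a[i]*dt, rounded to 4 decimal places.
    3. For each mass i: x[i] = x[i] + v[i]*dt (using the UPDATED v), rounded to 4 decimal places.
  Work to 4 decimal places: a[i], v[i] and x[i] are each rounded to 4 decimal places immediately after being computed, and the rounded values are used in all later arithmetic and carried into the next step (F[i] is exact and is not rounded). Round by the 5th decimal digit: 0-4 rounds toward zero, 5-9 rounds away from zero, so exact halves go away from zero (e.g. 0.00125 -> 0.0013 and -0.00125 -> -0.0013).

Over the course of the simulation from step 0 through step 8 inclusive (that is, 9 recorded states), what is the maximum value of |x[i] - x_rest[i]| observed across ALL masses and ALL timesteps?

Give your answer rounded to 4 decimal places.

Step 0: x=[5.0000 11.0000] v=[0.0000 2.0000]
Step 1: x=[5.0000 11.5000] v=[0.0000 2.0000]
Step 2: x=[5.0625 11.9375] v=[0.2500 1.7500]
Step 3: x=[5.2344 12.2656] v=[0.6875 1.3125]
Step 4: x=[5.5352 12.4648] v=[1.2031 0.7969]
Step 5: x=[5.9522 12.5478] v=[1.6679 0.3321]
Step 6: x=[6.4436 12.5564] v=[1.9657 0.0343]
Step 7: x=[6.9491 12.5509] v=[2.0221 -0.0221]
Step 8: x=[7.4049 12.5952] v=[1.8230 0.1770]
Max displacement = 1.4049

Answer: 1.4049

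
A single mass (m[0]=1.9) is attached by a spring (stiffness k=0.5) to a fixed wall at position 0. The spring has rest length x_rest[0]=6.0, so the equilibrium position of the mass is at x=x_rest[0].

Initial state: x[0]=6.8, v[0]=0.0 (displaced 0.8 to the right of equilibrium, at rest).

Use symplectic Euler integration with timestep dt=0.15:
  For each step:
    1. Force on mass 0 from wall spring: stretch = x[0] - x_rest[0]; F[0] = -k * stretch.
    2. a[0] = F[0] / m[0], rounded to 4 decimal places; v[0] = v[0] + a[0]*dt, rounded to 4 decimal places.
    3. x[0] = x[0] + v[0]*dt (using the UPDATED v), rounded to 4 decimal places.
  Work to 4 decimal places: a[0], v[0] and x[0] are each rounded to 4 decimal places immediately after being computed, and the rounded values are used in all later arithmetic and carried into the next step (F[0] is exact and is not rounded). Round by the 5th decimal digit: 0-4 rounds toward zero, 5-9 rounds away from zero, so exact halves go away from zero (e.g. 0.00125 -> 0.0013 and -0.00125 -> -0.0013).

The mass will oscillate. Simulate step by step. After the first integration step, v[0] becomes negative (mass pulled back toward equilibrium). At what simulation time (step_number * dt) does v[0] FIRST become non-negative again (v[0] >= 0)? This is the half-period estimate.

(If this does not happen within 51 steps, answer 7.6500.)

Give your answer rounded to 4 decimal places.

Answer: 6.1500

Derivation:
Step 0: x=[6.8000] v=[0.0000]
Step 1: x=[6.7953] v=[-0.0316]
Step 2: x=[6.7859] v=[-0.0630]
Step 3: x=[6.7718] v=[-0.0940]
Step 4: x=[6.7531] v=[-0.1245]
Step 5: x=[6.7300] v=[-0.1542]
Step 6: x=[6.7026] v=[-0.1830]
Step 7: x=[6.6710] v=[-0.2107]
Step 8: x=[6.6354] v=[-0.2372]
Step 9: x=[6.5961] v=[-0.2623]
Step 10: x=[6.5532] v=[-0.2858]
Step 11: x=[6.5071] v=[-0.3076]
Step 12: x=[6.4580] v=[-0.3276]
Step 13: x=[6.4061] v=[-0.3457]
Step 14: x=[6.3518] v=[-0.3617]
Step 15: x=[6.2955] v=[-0.3756]
Step 16: x=[6.2374] v=[-0.3873]
Step 17: x=[6.1779] v=[-0.3967]
Step 18: x=[6.1173] v=[-0.4037]
Step 19: x=[6.0561] v=[-0.4083]
Step 20: x=[5.9945] v=[-0.4105]
Step 21: x=[5.9330] v=[-0.4103]
Step 22: x=[5.8718] v=[-0.4077]
Step 23: x=[5.8114] v=[-0.4026]
Step 24: x=[5.7521] v=[-0.3952]
Step 25: x=[5.6943] v=[-0.3854]
Step 26: x=[5.6383] v=[-0.3733]
Step 27: x=[5.5845] v=[-0.3590]
Step 28: x=[5.5331] v=[-0.3426]
Step 29: x=[5.4845] v=[-0.3242]
Step 30: x=[5.4389] v=[-0.3038]
Step 31: x=[5.3967] v=[-0.2816]
Step 32: x=[5.3580] v=[-0.2578]
Step 33: x=[5.3231] v=[-0.2325]
Step 34: x=[5.2922] v=[-0.2058]
Step 35: x=[5.2655] v=[-0.1779]
Step 36: x=[5.2432] v=[-0.1489]
Step 37: x=[5.2254] v=[-0.1190]
Step 38: x=[5.2121] v=[-0.0884]
Step 39: x=[5.2035] v=[-0.0573]
Step 40: x=[5.1996] v=[-0.0259]
Step 41: x=[5.2005] v=[0.0057]
First v>=0 after going negative at step 41, time=6.1500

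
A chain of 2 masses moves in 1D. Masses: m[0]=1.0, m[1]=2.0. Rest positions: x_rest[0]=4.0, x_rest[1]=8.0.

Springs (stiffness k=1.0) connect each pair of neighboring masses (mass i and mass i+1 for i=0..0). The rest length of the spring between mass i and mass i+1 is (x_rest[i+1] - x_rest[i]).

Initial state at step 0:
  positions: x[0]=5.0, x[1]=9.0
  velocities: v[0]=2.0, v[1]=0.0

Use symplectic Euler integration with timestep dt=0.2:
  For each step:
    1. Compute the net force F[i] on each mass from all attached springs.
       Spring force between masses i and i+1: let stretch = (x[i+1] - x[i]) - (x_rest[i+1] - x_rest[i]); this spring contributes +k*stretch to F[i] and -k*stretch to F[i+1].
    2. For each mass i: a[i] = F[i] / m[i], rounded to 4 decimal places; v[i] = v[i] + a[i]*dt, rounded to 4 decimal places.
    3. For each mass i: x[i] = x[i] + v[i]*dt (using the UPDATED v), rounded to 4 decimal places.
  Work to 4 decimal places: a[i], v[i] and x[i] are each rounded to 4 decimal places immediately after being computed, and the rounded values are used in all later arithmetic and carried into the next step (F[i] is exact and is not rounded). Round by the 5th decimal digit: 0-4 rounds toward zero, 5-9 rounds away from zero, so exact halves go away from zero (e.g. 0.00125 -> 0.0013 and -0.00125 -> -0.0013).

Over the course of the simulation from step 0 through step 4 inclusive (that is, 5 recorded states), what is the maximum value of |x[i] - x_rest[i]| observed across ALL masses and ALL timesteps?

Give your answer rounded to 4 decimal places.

Step 0: x=[5.0000 9.0000] v=[2.0000 0.0000]
Step 1: x=[5.4000 9.0000] v=[2.0000 0.0000]
Step 2: x=[5.7840 9.0080] v=[1.9200 0.0400]
Step 3: x=[6.1370 9.0315] v=[1.7648 0.1176]
Step 4: x=[6.4457 9.0771] v=[1.5437 0.2282]
Max displacement = 2.4457

Answer: 2.4457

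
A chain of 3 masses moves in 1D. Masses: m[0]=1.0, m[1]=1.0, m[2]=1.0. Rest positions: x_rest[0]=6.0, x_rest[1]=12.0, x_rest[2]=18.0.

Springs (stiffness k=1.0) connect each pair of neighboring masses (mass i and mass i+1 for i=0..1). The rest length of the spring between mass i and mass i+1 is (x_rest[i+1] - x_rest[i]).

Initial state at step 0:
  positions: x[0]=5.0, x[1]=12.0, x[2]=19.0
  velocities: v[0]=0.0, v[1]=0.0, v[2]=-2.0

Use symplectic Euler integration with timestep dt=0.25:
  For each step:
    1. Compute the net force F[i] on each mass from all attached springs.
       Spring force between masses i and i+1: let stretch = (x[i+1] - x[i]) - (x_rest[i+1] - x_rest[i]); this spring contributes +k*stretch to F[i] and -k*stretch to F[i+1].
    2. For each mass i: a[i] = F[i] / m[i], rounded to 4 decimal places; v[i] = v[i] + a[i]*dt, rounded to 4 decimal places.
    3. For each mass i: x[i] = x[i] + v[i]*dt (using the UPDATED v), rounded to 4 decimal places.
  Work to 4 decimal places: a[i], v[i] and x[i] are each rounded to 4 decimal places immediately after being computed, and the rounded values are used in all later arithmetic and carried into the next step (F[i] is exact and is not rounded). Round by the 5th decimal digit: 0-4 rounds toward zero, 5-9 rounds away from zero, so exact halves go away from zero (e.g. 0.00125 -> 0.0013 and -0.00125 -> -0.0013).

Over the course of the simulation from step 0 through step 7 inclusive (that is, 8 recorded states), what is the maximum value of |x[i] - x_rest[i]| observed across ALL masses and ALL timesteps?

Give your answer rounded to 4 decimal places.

Step 0: x=[5.0000 12.0000 19.0000] v=[0.0000 0.0000 -2.0000]
Step 1: x=[5.0625 12.0000 18.4375] v=[0.2500 0.0000 -2.2500]
Step 2: x=[5.1836 11.9688 17.8477] v=[0.4844 -0.1250 -2.3594]
Step 3: x=[5.3538 11.8809 17.2654] v=[0.6807 -0.3516 -2.3291]
Step 4: x=[5.5569 11.7216 16.7216] v=[0.8125 -0.6373 -2.1752]
Step 5: x=[5.7703 11.4895 16.2403] v=[0.8537 -0.9285 -1.9252]
Step 6: x=[5.9662 11.1969 15.8371] v=[0.7835 -1.1706 -1.6129]
Step 7: x=[6.1140 10.8674 15.5189] v=[0.5912 -1.3182 -1.2730]
Max displacement = 2.4811

Answer: 2.4811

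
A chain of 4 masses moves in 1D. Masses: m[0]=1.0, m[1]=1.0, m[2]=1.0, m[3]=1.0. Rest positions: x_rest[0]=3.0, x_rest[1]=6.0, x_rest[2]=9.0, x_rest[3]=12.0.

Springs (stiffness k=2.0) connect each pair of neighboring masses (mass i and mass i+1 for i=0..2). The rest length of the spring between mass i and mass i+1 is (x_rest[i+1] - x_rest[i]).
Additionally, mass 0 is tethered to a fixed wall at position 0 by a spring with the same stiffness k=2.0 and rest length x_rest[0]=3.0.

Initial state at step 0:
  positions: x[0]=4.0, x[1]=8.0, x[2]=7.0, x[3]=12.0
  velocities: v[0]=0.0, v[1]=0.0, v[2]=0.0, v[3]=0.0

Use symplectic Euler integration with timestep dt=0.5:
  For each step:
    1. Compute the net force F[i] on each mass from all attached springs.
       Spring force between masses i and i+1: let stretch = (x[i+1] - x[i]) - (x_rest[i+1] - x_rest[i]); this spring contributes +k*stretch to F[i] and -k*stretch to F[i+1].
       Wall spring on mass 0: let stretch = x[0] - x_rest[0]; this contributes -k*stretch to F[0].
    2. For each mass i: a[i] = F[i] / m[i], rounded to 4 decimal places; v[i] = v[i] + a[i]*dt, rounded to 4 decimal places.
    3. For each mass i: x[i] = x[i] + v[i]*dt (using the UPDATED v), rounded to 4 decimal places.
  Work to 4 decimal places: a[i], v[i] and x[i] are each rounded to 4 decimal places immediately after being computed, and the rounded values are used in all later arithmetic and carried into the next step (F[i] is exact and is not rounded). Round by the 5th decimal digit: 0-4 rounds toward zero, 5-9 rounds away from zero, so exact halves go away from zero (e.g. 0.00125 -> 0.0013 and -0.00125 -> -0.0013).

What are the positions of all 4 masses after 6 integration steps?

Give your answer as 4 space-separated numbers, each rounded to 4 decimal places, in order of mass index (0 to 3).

Step 0: x=[4.0000 8.0000 7.0000 12.0000] v=[0.0000 0.0000 0.0000 0.0000]
Step 1: x=[4.0000 5.5000 10.0000 11.0000] v=[0.0000 -5.0000 6.0000 -2.0000]
Step 2: x=[2.7500 4.5000 11.2500 11.0000] v=[-2.5000 -2.0000 2.5000 0.0000]
Step 3: x=[1.0000 6.0000 9.0000 12.6250] v=[-3.5000 3.0000 -4.5000 3.2500]
Step 4: x=[1.2500 6.5000 7.0625 13.9375] v=[0.5000 1.0000 -3.8750 2.6250]
Step 5: x=[3.5000 4.6563 8.2813 13.3125] v=[4.5000 -3.6875 2.4375 -1.2500]
Step 6: x=[4.5782 4.0469 10.2032 11.6719] v=[2.1563 -1.2188 3.8437 -3.2812]

Answer: 4.5782 4.0469 10.2032 11.6719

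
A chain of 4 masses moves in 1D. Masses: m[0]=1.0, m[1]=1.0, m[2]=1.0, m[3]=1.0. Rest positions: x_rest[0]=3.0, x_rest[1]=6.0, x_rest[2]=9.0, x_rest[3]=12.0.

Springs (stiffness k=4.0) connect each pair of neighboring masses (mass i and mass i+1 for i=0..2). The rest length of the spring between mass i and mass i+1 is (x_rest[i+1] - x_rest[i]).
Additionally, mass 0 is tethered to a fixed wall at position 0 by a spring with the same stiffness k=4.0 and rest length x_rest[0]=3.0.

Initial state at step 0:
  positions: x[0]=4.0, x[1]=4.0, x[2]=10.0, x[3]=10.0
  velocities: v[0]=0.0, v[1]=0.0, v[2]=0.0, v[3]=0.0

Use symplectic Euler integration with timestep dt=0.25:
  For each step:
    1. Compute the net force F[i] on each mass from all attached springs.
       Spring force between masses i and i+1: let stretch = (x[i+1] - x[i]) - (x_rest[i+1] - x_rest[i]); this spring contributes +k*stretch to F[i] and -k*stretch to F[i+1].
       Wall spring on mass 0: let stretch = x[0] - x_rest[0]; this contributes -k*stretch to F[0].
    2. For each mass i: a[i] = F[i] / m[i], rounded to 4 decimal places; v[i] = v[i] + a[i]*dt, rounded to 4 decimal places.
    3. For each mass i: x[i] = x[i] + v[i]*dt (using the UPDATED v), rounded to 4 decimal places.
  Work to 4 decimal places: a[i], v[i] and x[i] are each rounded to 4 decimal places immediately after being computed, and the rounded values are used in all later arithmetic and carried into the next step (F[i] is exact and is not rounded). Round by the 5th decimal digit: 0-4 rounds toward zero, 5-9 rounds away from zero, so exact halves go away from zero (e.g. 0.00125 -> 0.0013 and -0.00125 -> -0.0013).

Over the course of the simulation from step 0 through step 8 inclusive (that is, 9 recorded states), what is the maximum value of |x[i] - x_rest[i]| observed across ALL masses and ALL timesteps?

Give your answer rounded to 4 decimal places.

Answer: 2.6183

Derivation:
Step 0: x=[4.0000 4.0000 10.0000 10.0000] v=[0.0000 0.0000 0.0000 0.0000]
Step 1: x=[3.0000 5.5000 8.5000 10.7500] v=[-4.0000 6.0000 -6.0000 3.0000]
Step 2: x=[1.8750 7.1250 6.8125 11.6875] v=[-4.5000 6.5000 -6.7500 3.7500]
Step 3: x=[1.5938 7.3594 6.4219 12.1563] v=[-1.1250 0.9375 -1.5625 1.8750]
Step 4: x=[2.3555 5.9180 7.6993 11.9415] v=[3.0468 -5.7656 5.1094 -0.8594]
Step 5: x=[3.4190 4.0313 9.5919 11.4161] v=[4.2538 -7.5468 7.5703 -2.1016]
Step 6: x=[3.7808 3.3817 10.5504 11.1847] v=[1.4471 -2.5985 3.8339 -0.9258]
Step 7: x=[3.0976 4.6240 9.8753 11.5447] v=[-2.7328 4.9693 -2.7005 1.4399]
Step 8: x=[2.0216 6.7976 8.3047 12.2373] v=[-4.3040 8.6942 -6.2824 2.7705]
Max displacement = 2.6183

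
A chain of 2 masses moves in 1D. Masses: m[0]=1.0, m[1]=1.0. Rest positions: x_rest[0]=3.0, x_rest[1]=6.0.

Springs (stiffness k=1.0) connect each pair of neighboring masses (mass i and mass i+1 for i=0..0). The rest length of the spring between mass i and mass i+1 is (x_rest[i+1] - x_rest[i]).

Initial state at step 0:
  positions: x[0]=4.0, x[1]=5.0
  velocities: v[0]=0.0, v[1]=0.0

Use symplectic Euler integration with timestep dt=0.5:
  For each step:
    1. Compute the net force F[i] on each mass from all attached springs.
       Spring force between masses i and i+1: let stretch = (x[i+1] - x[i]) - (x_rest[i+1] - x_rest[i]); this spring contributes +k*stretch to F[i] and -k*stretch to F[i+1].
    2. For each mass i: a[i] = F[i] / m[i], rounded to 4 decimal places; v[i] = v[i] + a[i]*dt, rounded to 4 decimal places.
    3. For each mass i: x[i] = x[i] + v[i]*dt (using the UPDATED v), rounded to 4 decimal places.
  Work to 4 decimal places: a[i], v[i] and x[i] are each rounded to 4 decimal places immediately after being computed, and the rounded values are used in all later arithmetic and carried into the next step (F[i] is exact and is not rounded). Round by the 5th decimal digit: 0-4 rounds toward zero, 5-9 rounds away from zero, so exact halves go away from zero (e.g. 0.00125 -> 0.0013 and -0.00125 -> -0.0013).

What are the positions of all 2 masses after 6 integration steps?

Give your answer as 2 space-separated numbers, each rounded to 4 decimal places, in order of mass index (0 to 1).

Answer: 2.9845 6.0157

Derivation:
Step 0: x=[4.0000 5.0000] v=[0.0000 0.0000]
Step 1: x=[3.5000 5.5000] v=[-1.0000 1.0000]
Step 2: x=[2.7500 6.2500] v=[-1.5000 1.5000]
Step 3: x=[2.1250 6.8750] v=[-1.2500 1.2500]
Step 4: x=[1.9375 7.0625] v=[-0.3750 0.3750]
Step 5: x=[2.2813 6.7188] v=[0.6875 -0.6875]
Step 6: x=[2.9845 6.0157] v=[1.4063 -1.4063]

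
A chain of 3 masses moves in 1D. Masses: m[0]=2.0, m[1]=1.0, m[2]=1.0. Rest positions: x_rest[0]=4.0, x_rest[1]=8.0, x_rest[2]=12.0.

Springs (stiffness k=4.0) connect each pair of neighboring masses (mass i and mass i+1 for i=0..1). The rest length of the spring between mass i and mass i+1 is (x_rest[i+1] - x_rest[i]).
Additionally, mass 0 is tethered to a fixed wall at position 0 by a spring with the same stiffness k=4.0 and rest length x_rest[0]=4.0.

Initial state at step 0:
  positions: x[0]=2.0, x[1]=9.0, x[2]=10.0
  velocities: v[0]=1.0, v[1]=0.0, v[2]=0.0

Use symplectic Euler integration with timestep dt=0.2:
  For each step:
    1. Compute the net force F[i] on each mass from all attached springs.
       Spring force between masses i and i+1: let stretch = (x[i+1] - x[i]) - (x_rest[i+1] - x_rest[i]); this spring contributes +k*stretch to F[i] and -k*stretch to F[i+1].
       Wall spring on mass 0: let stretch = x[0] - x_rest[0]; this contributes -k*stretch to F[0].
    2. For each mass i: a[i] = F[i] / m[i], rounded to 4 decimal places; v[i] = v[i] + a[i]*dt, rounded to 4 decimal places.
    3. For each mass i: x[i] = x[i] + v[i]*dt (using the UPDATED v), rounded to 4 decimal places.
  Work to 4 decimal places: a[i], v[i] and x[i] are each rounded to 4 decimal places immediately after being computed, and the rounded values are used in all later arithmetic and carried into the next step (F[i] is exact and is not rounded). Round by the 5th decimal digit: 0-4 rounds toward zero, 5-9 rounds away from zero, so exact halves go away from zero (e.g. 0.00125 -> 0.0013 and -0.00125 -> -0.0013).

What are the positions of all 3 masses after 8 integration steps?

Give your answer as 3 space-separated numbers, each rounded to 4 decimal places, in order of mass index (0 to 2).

Step 0: x=[2.0000 9.0000 10.0000] v=[1.0000 0.0000 0.0000]
Step 1: x=[2.6000 8.0400 10.4800] v=[3.0000 -4.8000 2.4000]
Step 2: x=[3.4272 6.6000 11.2096] v=[4.1360 -7.2000 3.6480]
Step 3: x=[4.2340 5.3899 11.8417] v=[4.0342 -6.0506 3.1603]
Step 4: x=[4.7946 5.0271 12.0815] v=[2.8030 -1.8139 1.1989]
Step 5: x=[4.9902 5.7558 11.8326] v=[0.9782 3.6436 -1.2446]
Step 6: x=[4.8479 7.3343 11.2514] v=[-0.7116 7.8926 -2.9060]
Step 7: x=[4.5167 9.1417 10.6835] v=[-1.6562 9.0372 -2.8397]
Step 8: x=[4.1941 10.4558 10.5089] v=[-1.6129 6.5706 -0.8731]

Answer: 4.1941 10.4558 10.5089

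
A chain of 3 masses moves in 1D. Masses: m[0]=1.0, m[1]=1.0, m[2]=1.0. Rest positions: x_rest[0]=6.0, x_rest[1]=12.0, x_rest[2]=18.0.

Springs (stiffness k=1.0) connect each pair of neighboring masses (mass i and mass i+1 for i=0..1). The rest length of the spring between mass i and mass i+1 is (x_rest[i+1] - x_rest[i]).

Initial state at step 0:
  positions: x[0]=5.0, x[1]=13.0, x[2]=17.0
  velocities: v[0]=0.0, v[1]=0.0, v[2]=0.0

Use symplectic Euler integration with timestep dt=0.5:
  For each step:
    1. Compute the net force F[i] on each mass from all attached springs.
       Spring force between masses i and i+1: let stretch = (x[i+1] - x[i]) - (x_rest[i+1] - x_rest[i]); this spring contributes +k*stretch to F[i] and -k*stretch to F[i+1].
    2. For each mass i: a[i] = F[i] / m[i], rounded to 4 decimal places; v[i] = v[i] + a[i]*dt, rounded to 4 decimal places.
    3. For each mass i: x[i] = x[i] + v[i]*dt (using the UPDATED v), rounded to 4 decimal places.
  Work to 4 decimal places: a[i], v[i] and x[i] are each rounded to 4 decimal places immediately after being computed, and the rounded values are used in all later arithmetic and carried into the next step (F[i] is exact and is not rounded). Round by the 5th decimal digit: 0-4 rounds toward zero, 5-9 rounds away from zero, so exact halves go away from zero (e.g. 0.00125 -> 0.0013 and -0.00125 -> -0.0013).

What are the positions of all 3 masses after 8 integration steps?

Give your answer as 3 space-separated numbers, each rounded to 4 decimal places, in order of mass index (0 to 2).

Answer: 5.4904 12.0195 17.4904

Derivation:
Step 0: x=[5.0000 13.0000 17.0000] v=[0.0000 0.0000 0.0000]
Step 1: x=[5.5000 12.0000 17.5000] v=[1.0000 -2.0000 1.0000]
Step 2: x=[6.1250 10.7500 18.1250] v=[1.2500 -2.5000 1.2500]
Step 3: x=[6.4063 10.1875 18.4063] v=[0.5625 -1.1250 0.5625]
Step 4: x=[6.1329 10.7344 18.1329] v=[-0.5469 1.0938 -0.5469]
Step 5: x=[5.5098 11.9806 17.5098] v=[-1.2462 2.4923 -1.2462]
Step 6: x=[5.0044 12.9914 17.0044] v=[-1.0108 2.0215 -1.0108]
Step 7: x=[4.9958 13.0087 16.9958] v=[-0.0173 0.0345 -0.0173]
Step 8: x=[5.4904 12.0195 17.4904] v=[0.9892 -1.9784 0.9892]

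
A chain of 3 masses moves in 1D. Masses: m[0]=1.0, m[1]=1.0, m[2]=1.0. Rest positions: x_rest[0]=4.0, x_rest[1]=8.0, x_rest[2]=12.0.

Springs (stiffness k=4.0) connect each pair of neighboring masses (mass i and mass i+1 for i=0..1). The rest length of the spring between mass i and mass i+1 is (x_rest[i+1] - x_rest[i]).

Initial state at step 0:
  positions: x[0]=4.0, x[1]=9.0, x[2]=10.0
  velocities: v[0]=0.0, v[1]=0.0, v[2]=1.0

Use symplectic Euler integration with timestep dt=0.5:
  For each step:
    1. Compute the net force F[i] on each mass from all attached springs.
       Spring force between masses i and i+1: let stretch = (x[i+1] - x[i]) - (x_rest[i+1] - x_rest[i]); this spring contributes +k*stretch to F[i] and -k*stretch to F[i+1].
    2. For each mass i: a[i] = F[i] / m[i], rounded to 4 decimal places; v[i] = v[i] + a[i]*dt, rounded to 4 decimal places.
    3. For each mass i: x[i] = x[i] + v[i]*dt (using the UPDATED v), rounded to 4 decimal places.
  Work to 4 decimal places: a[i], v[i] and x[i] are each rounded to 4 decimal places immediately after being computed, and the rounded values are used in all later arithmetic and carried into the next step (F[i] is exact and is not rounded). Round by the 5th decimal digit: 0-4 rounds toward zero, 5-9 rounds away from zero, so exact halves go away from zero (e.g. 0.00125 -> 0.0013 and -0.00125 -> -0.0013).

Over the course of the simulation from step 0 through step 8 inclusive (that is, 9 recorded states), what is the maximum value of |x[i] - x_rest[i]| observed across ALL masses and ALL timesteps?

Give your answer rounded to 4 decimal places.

Step 0: x=[4.0000 9.0000 10.0000] v=[0.0000 0.0000 1.0000]
Step 1: x=[5.0000 5.0000 13.5000] v=[2.0000 -8.0000 7.0000]
Step 2: x=[2.0000 9.5000 12.5000] v=[-6.0000 9.0000 -2.0000]
Step 3: x=[2.5000 9.5000 12.5000] v=[1.0000 0.0000 0.0000]
Step 4: x=[6.0000 5.5000 13.5000] v=[7.0000 -8.0000 2.0000]
Step 5: x=[5.0000 10.0000 10.5000] v=[-2.0000 9.0000 -6.0000]
Step 6: x=[5.0000 10.0000 11.0000] v=[0.0000 0.0000 1.0000]
Step 7: x=[6.0000 6.0000 14.5000] v=[2.0000 -8.0000 7.0000]
Step 8: x=[3.0000 10.5000 13.5000] v=[-6.0000 9.0000 -2.0000]
Max displacement = 3.0000

Answer: 3.0000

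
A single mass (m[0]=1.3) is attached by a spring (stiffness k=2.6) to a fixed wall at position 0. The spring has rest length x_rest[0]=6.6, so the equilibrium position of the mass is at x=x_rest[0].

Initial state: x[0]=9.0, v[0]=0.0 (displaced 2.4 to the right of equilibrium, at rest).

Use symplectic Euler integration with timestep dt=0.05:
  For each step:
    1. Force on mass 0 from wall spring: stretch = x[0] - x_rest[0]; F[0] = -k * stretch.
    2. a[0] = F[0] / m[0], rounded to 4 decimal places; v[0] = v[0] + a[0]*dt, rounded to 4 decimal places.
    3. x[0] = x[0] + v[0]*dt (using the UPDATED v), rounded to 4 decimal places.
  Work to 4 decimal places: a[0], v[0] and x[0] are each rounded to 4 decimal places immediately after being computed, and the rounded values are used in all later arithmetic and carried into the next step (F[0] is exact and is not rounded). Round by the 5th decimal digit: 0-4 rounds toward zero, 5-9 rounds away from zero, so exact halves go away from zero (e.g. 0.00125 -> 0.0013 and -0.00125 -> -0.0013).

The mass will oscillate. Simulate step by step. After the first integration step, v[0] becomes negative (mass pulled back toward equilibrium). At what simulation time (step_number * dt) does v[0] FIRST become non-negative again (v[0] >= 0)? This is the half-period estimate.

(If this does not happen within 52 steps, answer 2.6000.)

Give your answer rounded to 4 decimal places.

Answer: 2.2500

Derivation:
Step 0: x=[9.0000] v=[0.0000]
Step 1: x=[8.9880] v=[-0.2400]
Step 2: x=[8.9641] v=[-0.4788]
Step 3: x=[8.9283] v=[-0.7152]
Step 4: x=[8.8809] v=[-0.9480]
Step 5: x=[8.8221] v=[-1.1761]
Step 6: x=[8.7522] v=[-1.3983]
Step 7: x=[8.6715] v=[-1.6135]
Step 8: x=[8.5805] v=[-1.8207]
Step 9: x=[8.4796] v=[-2.0188]
Step 10: x=[8.3693] v=[-2.2068]
Step 11: x=[8.2501] v=[-2.3837]
Step 12: x=[8.1227] v=[-2.5487]
Step 13: x=[7.9877] v=[-2.7010]
Step 14: x=[7.8457] v=[-2.8398]
Step 15: x=[7.6975] v=[-2.9644]
Step 16: x=[7.5438] v=[-3.0742]
Step 17: x=[7.3854] v=[-3.1686]
Step 18: x=[7.2230] v=[-3.2471]
Step 19: x=[7.0575] v=[-3.3094]
Step 20: x=[6.8897] v=[-3.3552]
Step 21: x=[6.7205] v=[-3.3842]
Step 22: x=[6.5507] v=[-3.3963]
Step 23: x=[6.3811] v=[-3.3914]
Step 24: x=[6.2126] v=[-3.3695]
Step 25: x=[6.0461] v=[-3.3308]
Step 26: x=[5.8823] v=[-3.2754]
Step 27: x=[5.7221] v=[-3.2036]
Step 28: x=[5.5663] v=[-3.1158]
Step 29: x=[5.4157] v=[-3.0124]
Step 30: x=[5.2710] v=[-2.8940]
Step 31: x=[5.1329] v=[-2.7611]
Step 32: x=[5.0022] v=[-2.6144]
Step 33: x=[4.8795] v=[-2.4546]
Step 34: x=[4.7654] v=[-2.2826]
Step 35: x=[4.6604] v=[-2.0991]
Step 36: x=[4.5651] v=[-1.9051]
Step 37: x=[4.4800] v=[-1.7016]
Step 38: x=[4.4055] v=[-1.4896]
Step 39: x=[4.3420] v=[-1.2702]
Step 40: x=[4.2898] v=[-1.0444]
Step 41: x=[4.2491] v=[-0.8134]
Step 42: x=[4.2202] v=[-0.5783]
Step 43: x=[4.2032] v=[-0.3403]
Step 44: x=[4.1982] v=[-0.1006]
Step 45: x=[4.2052] v=[0.1396]
First v>=0 after going negative at step 45, time=2.2500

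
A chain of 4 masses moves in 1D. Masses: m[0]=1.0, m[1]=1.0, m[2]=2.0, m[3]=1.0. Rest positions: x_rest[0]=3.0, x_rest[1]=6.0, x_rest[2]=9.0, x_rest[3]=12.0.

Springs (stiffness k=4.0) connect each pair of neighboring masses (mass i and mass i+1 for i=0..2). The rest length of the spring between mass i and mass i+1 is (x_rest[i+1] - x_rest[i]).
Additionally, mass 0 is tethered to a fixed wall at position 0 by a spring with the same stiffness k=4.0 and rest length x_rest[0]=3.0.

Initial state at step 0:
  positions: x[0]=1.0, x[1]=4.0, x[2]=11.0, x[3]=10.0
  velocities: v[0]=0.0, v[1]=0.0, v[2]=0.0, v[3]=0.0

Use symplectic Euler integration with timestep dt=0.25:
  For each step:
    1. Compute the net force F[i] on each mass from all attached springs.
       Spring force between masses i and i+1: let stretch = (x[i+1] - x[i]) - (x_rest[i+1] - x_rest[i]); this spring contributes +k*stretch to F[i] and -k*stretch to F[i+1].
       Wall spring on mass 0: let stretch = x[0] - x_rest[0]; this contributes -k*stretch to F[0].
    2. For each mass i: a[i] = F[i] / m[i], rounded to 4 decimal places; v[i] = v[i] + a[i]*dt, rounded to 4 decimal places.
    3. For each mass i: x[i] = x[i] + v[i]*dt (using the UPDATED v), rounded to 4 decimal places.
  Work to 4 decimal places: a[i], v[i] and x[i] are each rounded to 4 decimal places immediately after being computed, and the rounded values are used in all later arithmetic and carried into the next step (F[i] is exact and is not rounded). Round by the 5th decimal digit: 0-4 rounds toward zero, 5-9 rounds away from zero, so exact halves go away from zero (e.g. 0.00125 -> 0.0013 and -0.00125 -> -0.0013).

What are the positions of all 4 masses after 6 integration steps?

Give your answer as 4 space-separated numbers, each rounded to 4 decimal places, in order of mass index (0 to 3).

Step 0: x=[1.0000 4.0000 11.0000 10.0000] v=[0.0000 0.0000 0.0000 0.0000]
Step 1: x=[1.5000 5.0000 10.0000 11.0000] v=[2.0000 4.0000 -4.0000 4.0000]
Step 2: x=[2.5000 6.3750 8.5000 12.5000] v=[4.0000 5.5000 -6.0000 6.0000]
Step 3: x=[3.8438 7.3125 7.2344 13.7500] v=[5.3750 3.7500 -5.0625 5.0000]
Step 4: x=[5.0938 7.3633 6.7930 14.1211] v=[4.9999 0.2032 -1.7657 1.4844]
Step 5: x=[5.6377 6.7042 7.3389 13.4102] v=[2.1756 -2.6366 2.1835 -2.8437]
Step 6: x=[5.0388 5.9371 8.5644 11.9315] v=[-2.3956 -3.0684 4.9018 -5.9150]

Answer: 5.0388 5.9371 8.5644 11.9315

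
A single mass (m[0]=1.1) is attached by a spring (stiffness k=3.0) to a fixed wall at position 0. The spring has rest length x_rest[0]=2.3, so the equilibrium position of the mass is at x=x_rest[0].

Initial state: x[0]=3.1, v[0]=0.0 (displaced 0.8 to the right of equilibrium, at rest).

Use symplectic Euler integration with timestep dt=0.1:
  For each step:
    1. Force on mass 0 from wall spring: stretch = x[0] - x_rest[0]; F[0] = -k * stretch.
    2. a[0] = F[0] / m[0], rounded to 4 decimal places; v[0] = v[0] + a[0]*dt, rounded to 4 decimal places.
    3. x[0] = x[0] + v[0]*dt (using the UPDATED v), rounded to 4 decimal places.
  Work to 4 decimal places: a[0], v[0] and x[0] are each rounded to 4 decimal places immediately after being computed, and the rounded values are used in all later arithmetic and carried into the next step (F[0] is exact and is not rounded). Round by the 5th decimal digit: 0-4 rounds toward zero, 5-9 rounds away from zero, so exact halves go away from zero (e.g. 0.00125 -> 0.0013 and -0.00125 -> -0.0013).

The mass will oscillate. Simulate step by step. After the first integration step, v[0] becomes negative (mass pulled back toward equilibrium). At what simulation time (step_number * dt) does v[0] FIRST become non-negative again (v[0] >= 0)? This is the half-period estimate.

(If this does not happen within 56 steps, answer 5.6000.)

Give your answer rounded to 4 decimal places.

Step 0: x=[3.1000] v=[0.0000]
Step 1: x=[3.0782] v=[-0.2182]
Step 2: x=[3.0352] v=[-0.4304]
Step 3: x=[2.9721] v=[-0.6309]
Step 4: x=[2.8907] v=[-0.8142]
Step 5: x=[2.7932] v=[-0.9753]
Step 6: x=[2.6822] v=[-1.1098]
Step 7: x=[2.5608] v=[-1.2140]
Step 8: x=[2.4323] v=[-1.2851]
Step 9: x=[2.3002] v=[-1.3212]
Step 10: x=[2.1681] v=[-1.3213]
Step 11: x=[2.0396] v=[-1.2853]
Step 12: x=[1.9182] v=[-1.2143]
Step 13: x=[1.8072] v=[-1.1102]
Step 14: x=[1.7096] v=[-0.9758]
Step 15: x=[1.6281] v=[-0.8148]
Step 16: x=[1.5649] v=[-0.6316]
Step 17: x=[1.5218] v=[-0.4311]
Step 18: x=[1.4999] v=[-0.2189]
Step 19: x=[1.4998] v=[-0.0007]
Step 20: x=[1.5216] v=[0.2175]
First v>=0 after going negative at step 20, time=2.0000

Answer: 2.0000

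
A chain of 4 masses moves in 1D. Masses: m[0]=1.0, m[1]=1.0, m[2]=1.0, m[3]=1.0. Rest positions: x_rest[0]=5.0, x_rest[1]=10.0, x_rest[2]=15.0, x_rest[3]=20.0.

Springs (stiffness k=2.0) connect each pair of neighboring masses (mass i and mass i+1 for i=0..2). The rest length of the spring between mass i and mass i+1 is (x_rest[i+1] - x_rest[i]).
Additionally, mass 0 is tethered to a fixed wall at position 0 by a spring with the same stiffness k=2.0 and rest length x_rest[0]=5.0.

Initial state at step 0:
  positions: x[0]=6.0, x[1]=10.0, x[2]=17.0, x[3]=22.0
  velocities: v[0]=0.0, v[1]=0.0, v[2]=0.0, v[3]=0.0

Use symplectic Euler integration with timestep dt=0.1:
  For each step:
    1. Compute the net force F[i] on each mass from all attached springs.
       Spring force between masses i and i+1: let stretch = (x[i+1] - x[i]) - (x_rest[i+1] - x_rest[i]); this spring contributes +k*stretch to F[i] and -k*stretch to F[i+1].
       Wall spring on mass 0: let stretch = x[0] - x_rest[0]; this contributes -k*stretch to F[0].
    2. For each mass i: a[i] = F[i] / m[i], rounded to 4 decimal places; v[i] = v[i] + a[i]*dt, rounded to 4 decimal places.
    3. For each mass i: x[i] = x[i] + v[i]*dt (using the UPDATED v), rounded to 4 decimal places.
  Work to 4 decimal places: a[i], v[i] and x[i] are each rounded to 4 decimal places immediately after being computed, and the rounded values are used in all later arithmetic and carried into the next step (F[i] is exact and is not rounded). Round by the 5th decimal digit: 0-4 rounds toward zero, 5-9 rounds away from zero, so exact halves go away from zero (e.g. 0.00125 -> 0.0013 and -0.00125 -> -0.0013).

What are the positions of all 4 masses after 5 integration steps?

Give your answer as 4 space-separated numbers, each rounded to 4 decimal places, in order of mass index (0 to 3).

Step 0: x=[6.0000 10.0000 17.0000 22.0000] v=[0.0000 0.0000 0.0000 0.0000]
Step 1: x=[5.9600 10.0600 16.9600 22.0000] v=[-0.4000 0.6000 -0.4000 0.0000]
Step 2: x=[5.8828 10.1760 16.8828 21.9992] v=[-0.7720 1.1600 -0.7720 -0.0080]
Step 3: x=[5.7738 10.3403 16.7738 21.9961] v=[-1.0899 1.6427 -1.0901 -0.0313]
Step 4: x=[5.6407 10.5419 16.6406 21.9885] v=[-1.3314 2.0161 -1.3323 -0.0758]
Step 5: x=[5.4928 10.7675 16.4924 21.9740] v=[-1.4793 2.2556 -1.4825 -0.1454]

Answer: 5.4928 10.7675 16.4924 21.9740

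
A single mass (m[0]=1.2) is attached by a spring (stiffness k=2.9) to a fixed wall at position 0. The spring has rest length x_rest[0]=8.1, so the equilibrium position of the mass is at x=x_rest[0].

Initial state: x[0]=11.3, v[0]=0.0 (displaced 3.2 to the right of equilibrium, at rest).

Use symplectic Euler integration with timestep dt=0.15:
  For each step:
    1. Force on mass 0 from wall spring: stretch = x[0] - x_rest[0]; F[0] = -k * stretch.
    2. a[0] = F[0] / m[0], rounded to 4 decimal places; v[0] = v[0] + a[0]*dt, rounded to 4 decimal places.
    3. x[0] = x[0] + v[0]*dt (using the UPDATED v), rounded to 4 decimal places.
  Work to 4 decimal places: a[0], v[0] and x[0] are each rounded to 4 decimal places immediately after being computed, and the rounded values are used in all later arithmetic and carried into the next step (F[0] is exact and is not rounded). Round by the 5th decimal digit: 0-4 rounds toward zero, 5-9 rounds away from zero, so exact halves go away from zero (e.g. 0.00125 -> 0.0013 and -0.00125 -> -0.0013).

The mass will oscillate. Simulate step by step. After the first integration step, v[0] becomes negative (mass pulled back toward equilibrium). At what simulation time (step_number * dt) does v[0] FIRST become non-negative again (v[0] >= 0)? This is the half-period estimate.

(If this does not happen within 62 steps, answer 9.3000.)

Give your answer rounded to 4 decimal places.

Step 0: x=[11.3000] v=[0.0000]
Step 1: x=[11.1260] v=[-1.1600]
Step 2: x=[10.7875] v=[-2.2569]
Step 3: x=[10.3028] v=[-3.2311]
Step 4: x=[9.6984] v=[-4.0296]
Step 5: x=[9.0071] v=[-4.6090]
Step 6: x=[8.2664] v=[-4.9378]
Step 7: x=[7.5167] v=[-4.9981]
Step 8: x=[6.7987] v=[-4.7867]
Step 9: x=[6.1515] v=[-4.3150]
Step 10: x=[5.6102] v=[-3.6087]
Step 11: x=[5.2043] v=[-2.7062]
Step 12: x=[4.9558] v=[-1.6565]
Step 13: x=[4.8783] v=[-0.5167]
Step 14: x=[4.9760] v=[0.6512]
First v>=0 after going negative at step 14, time=2.1000

Answer: 2.1000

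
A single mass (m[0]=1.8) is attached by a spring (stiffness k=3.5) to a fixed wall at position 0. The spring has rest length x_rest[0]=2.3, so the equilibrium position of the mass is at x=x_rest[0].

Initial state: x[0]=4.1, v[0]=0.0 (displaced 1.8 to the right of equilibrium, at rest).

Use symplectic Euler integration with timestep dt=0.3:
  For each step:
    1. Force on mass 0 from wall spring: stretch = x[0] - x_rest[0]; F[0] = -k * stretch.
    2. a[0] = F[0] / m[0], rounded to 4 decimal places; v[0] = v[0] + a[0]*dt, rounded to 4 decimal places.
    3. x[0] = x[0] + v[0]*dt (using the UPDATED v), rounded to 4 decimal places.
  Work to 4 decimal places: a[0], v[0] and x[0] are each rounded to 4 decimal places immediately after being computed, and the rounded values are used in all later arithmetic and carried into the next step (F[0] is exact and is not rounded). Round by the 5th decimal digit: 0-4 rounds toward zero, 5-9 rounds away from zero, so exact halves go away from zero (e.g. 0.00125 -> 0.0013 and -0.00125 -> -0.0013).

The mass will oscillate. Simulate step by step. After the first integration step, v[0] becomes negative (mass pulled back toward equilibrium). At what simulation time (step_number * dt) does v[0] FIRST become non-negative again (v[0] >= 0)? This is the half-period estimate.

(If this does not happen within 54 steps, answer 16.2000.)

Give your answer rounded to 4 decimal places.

Step 0: x=[4.1000] v=[0.0000]
Step 1: x=[3.7850] v=[-1.0500]
Step 2: x=[3.2101] v=[-1.9163]
Step 3: x=[2.4759] v=[-2.4472]
Step 4: x=[1.7110] v=[-2.5498]
Step 5: x=[1.0491] v=[-2.2062]
Step 6: x=[0.6062] v=[-1.4765]
Step 7: x=[0.4597] v=[-0.4885]
Step 8: x=[0.6352] v=[0.5850]
First v>=0 after going negative at step 8, time=2.4000

Answer: 2.4000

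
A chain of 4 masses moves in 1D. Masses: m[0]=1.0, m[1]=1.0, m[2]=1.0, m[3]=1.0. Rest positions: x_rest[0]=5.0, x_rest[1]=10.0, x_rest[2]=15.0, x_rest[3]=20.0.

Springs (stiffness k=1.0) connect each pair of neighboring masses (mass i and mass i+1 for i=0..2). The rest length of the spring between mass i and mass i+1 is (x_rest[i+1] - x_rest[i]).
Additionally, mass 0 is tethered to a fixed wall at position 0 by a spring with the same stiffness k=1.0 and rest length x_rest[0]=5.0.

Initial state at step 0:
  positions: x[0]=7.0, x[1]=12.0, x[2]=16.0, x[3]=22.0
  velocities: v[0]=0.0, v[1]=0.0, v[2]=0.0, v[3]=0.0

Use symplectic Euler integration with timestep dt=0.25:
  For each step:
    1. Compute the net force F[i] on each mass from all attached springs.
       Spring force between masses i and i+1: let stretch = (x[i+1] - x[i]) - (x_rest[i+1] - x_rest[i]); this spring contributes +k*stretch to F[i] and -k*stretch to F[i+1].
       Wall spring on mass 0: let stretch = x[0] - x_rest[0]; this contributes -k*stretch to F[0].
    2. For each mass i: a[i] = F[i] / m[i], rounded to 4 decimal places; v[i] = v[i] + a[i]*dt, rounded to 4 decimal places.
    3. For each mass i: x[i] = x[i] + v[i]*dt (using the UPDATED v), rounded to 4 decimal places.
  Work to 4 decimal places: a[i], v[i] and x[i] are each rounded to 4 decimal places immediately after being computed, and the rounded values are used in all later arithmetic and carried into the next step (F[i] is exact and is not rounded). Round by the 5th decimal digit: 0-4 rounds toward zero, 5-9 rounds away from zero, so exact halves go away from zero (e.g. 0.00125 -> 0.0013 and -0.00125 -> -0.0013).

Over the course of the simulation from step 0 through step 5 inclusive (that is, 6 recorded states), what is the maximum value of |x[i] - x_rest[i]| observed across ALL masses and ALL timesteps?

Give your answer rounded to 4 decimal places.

Step 0: x=[7.0000 12.0000 16.0000 22.0000] v=[0.0000 0.0000 0.0000 0.0000]
Step 1: x=[6.8750 11.9375 16.1250 21.9375] v=[-0.5000 -0.2500 0.5000 -0.2500]
Step 2: x=[6.6367 11.8203 16.3516 21.8242] v=[-0.9531 -0.4688 0.9063 -0.4531]
Step 3: x=[6.3076 11.6623 16.6370 21.6814] v=[-1.3164 -0.6319 1.1416 -0.5713]
Step 4: x=[5.9190 11.4806 16.9268 21.5358] v=[-1.5546 -0.7269 1.1590 -0.5824]
Step 5: x=[5.5080 11.2917 17.1642 21.4146] v=[-1.6440 -0.7558 0.9497 -0.4847]
Max displacement = 2.1642

Answer: 2.1642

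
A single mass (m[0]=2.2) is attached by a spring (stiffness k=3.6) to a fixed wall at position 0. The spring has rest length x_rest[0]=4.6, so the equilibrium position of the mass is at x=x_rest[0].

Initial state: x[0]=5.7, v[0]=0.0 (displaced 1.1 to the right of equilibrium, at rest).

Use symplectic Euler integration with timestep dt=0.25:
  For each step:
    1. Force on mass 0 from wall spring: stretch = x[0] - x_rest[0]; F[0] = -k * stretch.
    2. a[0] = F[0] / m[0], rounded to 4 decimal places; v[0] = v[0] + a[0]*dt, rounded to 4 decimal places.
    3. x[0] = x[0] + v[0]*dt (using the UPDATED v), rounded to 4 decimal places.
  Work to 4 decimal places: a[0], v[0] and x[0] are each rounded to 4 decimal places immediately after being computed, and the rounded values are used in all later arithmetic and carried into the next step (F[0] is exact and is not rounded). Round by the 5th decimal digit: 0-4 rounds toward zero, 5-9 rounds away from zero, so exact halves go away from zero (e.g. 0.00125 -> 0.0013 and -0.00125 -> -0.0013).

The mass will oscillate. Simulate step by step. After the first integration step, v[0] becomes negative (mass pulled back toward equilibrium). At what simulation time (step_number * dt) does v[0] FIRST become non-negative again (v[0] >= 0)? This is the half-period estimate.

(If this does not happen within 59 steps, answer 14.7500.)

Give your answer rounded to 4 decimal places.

Step 0: x=[5.7000] v=[0.0000]
Step 1: x=[5.5875] v=[-0.4500]
Step 2: x=[5.3740] v=[-0.8540]
Step 3: x=[5.0814] v=[-1.1706]
Step 4: x=[4.7395] v=[-1.3675]
Step 5: x=[4.3834] v=[-1.4246]
Step 6: x=[4.0494] v=[-1.3360]
Step 7: x=[3.7717] v=[-1.1108]
Step 8: x=[3.5787] v=[-0.7720]
Step 9: x=[3.4902] v=[-0.3542]
Step 10: x=[3.5152] v=[0.0998]
First v>=0 after going negative at step 10, time=2.5000

Answer: 2.5000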